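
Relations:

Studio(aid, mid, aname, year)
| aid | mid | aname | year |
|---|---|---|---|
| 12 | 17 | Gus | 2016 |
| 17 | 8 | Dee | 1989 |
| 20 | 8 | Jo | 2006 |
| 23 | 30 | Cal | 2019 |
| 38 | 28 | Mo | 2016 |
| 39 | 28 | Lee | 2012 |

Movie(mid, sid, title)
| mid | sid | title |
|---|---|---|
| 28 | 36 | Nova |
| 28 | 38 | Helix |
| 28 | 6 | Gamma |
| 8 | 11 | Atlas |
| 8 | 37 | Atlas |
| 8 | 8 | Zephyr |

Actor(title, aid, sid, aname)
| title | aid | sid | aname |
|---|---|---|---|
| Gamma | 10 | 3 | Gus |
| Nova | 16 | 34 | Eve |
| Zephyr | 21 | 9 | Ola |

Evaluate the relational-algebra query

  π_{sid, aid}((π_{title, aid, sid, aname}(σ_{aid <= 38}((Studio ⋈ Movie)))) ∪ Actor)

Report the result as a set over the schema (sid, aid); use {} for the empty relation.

{(11, 17), (11, 20), (3, 10), (34, 16), (36, 38), (37, 17), (37, 20), (38, 38), (6, 38), (8, 17), (8, 20), (9, 21)}

Natural join on mid: {(17, 8, Dee, 1989, 11, Atlas), (17, 8, Dee, 1989, 37, Atlas), (17, 8, Dee, 1989, 8, Zephyr), (20, 8, Jo, 2006, 11, Atlas), (20, 8, Jo, 2006, 37, Atlas), (20, 8, Jo, 2006, 8, Zephyr), (38, 28, Mo, 2016, 36, Nova), (38, 28, Mo, 2016, 38, Helix), (38, 28, Mo, 2016, 6, Gamma), (39, 28, Lee, 2012, 36, Nova), (39, 28, Lee, 2012, 38, Helix), (39, 28, Lee, 2012, 6, Gamma)}
Selection aid <= 38: {(17, 8, Dee, 1989, 11, Atlas), (17, 8, Dee, 1989, 37, Atlas), (17, 8, Dee, 1989, 8, Zephyr), (20, 8, Jo, 2006, 11, Atlas), (20, 8, Jo, 2006, 37, Atlas), (20, 8, Jo, 2006, 8, Zephyr), (38, 28, Mo, 2016, 36, Nova), (38, 28, Mo, 2016, 38, Helix), (38, 28, Mo, 2016, 6, Gamma)}
π_{title, aid, sid, aname} gives {(Atlas, 17, 11, Dee), (Atlas, 17, 37, Dee), (Atlas, 20, 11, Jo), (Atlas, 20, 37, Jo), (Gamma, 38, 6, Mo), (Helix, 38, 38, Mo), (Nova, 38, 36, Mo), (Zephyr, 17, 8, Dee), (Zephyr, 20, 8, Jo)}.
Union: {(Atlas, 17, 11, Dee), (Atlas, 17, 37, Dee), (Atlas, 20, 11, Jo), (Atlas, 20, 37, Jo), (Gamma, 38, 6, Mo), (Helix, 38, 38, Mo), (Nova, 38, 36, Mo), (Zephyr, 17, 8, Dee), (Zephyr, 20, 8, Jo)} with {(Gamma, 10, 3, Gus), (Nova, 16, 34, Eve), (Zephyr, 21, 9, Ola)} → {(Atlas, 17, 11, Dee), (Atlas, 17, 37, Dee), (Atlas, 20, 11, Jo), (Atlas, 20, 37, Jo), (Gamma, 10, 3, Gus), (Gamma, 38, 6, Mo), (Helix, 38, 38, Mo), (Nova, 16, 34, Eve), (Nova, 38, 36, Mo), (Zephyr, 17, 8, Dee), (Zephyr, 20, 8, Jo), (Zephyr, 21, 9, Ola)}
π_{sid, aid} gives {(11, 17), (11, 20), (3, 10), (34, 16), (36, 38), (37, 17), (37, 20), (38, 38), (6, 38), (8, 17), (8, 20), (9, 21)}.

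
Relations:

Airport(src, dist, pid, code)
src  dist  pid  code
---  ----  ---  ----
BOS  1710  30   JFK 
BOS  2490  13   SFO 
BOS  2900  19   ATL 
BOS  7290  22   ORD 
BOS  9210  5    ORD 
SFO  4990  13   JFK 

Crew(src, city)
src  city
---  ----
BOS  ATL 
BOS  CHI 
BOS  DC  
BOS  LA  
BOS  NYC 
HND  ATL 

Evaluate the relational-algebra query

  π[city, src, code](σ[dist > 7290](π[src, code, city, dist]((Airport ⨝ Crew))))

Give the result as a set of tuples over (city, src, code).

Joining Airport and Crew on src yields {(BOS, 1710, 30, JFK, ATL), (BOS, 1710, 30, JFK, CHI), (BOS, 1710, 30, JFK, DC), (BOS, 1710, 30, JFK, LA), (BOS, 1710, 30, JFK, NYC), (BOS, 2490, 13, SFO, ATL), (BOS, 2490, 13, SFO, CHI), (BOS, 2490, 13, SFO, DC), (BOS, 2490, 13, SFO, LA), (BOS, 2490, 13, SFO, NYC), (BOS, 2900, 19, ATL, ATL), (BOS, 2900, 19, ATL, CHI), (BOS, 2900, 19, ATL, DC), (BOS, 2900, 19, ATL, LA), (BOS, 2900, 19, ATL, NYC), (BOS, 7290, 22, ORD, ATL), (BOS, 7290, 22, ORD, CHI), (BOS, 7290, 22, ORD, DC), (BOS, 7290, 22, ORD, LA), (BOS, 7290, 22, ORD, NYC), (BOS, 9210, 5, ORD, ATL), (BOS, 9210, 5, ORD, CHI), (BOS, 9210, 5, ORD, DC), (BOS, 9210, 5, ORD, LA), (BOS, 9210, 5, ORD, NYC)}.
Keep only column(s) src, code, city, dist: {(BOS, ATL, ATL, 2900), (BOS, ATL, CHI, 2900), (BOS, ATL, DC, 2900), (BOS, ATL, LA, 2900), (BOS, ATL, NYC, 2900), (BOS, JFK, ATL, 1710), (BOS, JFK, CHI, 1710), (BOS, JFK, DC, 1710), (BOS, JFK, LA, 1710), (BOS, JFK, NYC, 1710), (BOS, ORD, ATL, 7290), (BOS, ORD, ATL, 9210), (BOS, ORD, CHI, 7290), (BOS, ORD, CHI, 9210), (BOS, ORD, DC, 7290), (BOS, ORD, DC, 9210), (BOS, ORD, LA, 7290), (BOS, ORD, LA, 9210), (BOS, ORD, NYC, 7290), (BOS, ORD, NYC, 9210), (BOS, SFO, ATL, 2490), (BOS, SFO, CHI, 2490), (BOS, SFO, DC, 2490), (BOS, SFO, LA, 2490), (BOS, SFO, NYC, 2490)}
Apply σ_{dist > 7290}; surviving tuples: {(BOS, ORD, ATL, 9210), (BOS, ORD, CHI, 9210), (BOS, ORD, DC, 9210), (BOS, ORD, LA, 9210), (BOS, ORD, NYC, 9210)}
Keep only column(s) city, src, code: {(ATL, BOS, ORD), (CHI, BOS, ORD), (DC, BOS, ORD), (LA, BOS, ORD), (NYC, BOS, ORD)}

{(ATL, BOS, ORD), (CHI, BOS, ORD), (DC, BOS, ORD), (LA, BOS, ORD), (NYC, BOS, ORD)}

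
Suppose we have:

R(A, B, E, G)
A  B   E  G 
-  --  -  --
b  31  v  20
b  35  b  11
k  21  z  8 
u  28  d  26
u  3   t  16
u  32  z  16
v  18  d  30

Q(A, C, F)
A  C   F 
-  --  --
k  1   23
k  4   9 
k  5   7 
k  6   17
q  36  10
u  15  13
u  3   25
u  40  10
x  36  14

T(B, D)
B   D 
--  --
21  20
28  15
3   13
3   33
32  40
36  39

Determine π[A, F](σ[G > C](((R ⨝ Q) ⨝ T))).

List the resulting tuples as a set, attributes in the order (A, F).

R ⋈ Q (natural join on A): {(k, 21, z, 8, 1, 23), (k, 21, z, 8, 4, 9), (k, 21, z, 8, 5, 7), (k, 21, z, 8, 6, 17), (u, 28, d, 26, 15, 13), (u, 28, d, 26, 3, 25), (u, 28, d, 26, 40, 10), (u, 3, t, 16, 15, 13), (u, 3, t, 16, 3, 25), (u, 3, t, 16, 40, 10), (u, 32, z, 16, 15, 13), (u, 32, z, 16, 3, 25), (u, 32, z, 16, 40, 10)}
(R ⨝ Q) ⋈ T (natural join on B): {(k, 21, z, 8, 1, 23, 20), (k, 21, z, 8, 4, 9, 20), (k, 21, z, 8, 5, 7, 20), (k, 21, z, 8, 6, 17, 20), (u, 28, d, 26, 15, 13, 15), (u, 28, d, 26, 3, 25, 15), (u, 28, d, 26, 40, 10, 15), (u, 3, t, 16, 15, 13, 13), (u, 3, t, 16, 15, 13, 33), (u, 3, t, 16, 3, 25, 13), (u, 3, t, 16, 3, 25, 33), (u, 3, t, 16, 40, 10, 13), (u, 3, t, 16, 40, 10, 33), (u, 32, z, 16, 15, 13, 40), (u, 32, z, 16, 3, 25, 40), (u, 32, z, 16, 40, 10, 40)}
σ[G > C]: keep tuples satisfying G > C → {(k, 21, z, 8, 1, 23, 20), (k, 21, z, 8, 4, 9, 20), (k, 21, z, 8, 5, 7, 20), (k, 21, z, 8, 6, 17, 20), (u, 28, d, 26, 15, 13, 15), (u, 28, d, 26, 3, 25, 15), (u, 3, t, 16, 15, 13, 13), (u, 3, t, 16, 15, 13, 33), (u, 3, t, 16, 3, 25, 13), (u, 3, t, 16, 3, 25, 33), (u, 32, z, 16, 15, 13, 40), (u, 32, z, 16, 3, 25, 40)}
Keep only column(s) A, F (6 duplicate(s) eliminated): {(k, 17), (k, 23), (k, 7), (k, 9), (u, 13), (u, 25)}

{(k, 17), (k, 23), (k, 7), (k, 9), (u, 13), (u, 25)}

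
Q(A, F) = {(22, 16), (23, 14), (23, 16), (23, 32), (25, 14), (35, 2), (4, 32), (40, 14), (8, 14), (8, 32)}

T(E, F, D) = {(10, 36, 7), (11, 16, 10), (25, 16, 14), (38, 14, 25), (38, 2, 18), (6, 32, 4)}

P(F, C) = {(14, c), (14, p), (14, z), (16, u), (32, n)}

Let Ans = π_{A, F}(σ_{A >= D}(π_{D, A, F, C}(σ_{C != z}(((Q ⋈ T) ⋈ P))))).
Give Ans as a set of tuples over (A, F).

Q ⋈ T (natural join on F): {(22, 16, 11, 10), (22, 16, 25, 14), (23, 14, 38, 25), (23, 16, 11, 10), (23, 16, 25, 14), (23, 32, 6, 4), (25, 14, 38, 25), (35, 2, 38, 18), (4, 32, 6, 4), (40, 14, 38, 25), (8, 14, 38, 25), (8, 32, 6, 4)}
(Q ⋈ T) ⋈ P (natural join on F): {(22, 16, 11, 10, u), (22, 16, 25, 14, u), (23, 14, 38, 25, c), (23, 14, 38, 25, p), (23, 14, 38, 25, z), (23, 16, 11, 10, u), (23, 16, 25, 14, u), (23, 32, 6, 4, n), (25, 14, 38, 25, c), (25, 14, 38, 25, p), (25, 14, 38, 25, z), (4, 32, 6, 4, n), (40, 14, 38, 25, c), (40, 14, 38, 25, p), (40, 14, 38, 25, z), (8, 14, 38, 25, c), (8, 14, 38, 25, p), (8, 14, 38, 25, z), (8, 32, 6, 4, n)}
Selection C != z: {(22, 16, 11, 10, u), (22, 16, 25, 14, u), (23, 14, 38, 25, c), (23, 14, 38, 25, p), (23, 16, 11, 10, u), (23, 16, 25, 14, u), (23, 32, 6, 4, n), (25, 14, 38, 25, c), (25, 14, 38, 25, p), (4, 32, 6, 4, n), (40, 14, 38, 25, c), (40, 14, 38, 25, p), (8, 14, 38, 25, c), (8, 14, 38, 25, p), (8, 32, 6, 4, n)}
π_{D, A, F, C} gives {(10, 22, 16, u), (10, 23, 16, u), (14, 22, 16, u), (14, 23, 16, u), (25, 23, 14, c), (25, 23, 14, p), (25, 25, 14, c), (25, 25, 14, p), (25, 40, 14, c), (25, 40, 14, p), (25, 8, 14, c), (25, 8, 14, p), (4, 23, 32, n), (4, 4, 32, n), (4, 8, 32, n)}.
Selection A >= D: {(10, 22, 16, u), (10, 23, 16, u), (14, 22, 16, u), (14, 23, 16, u), (25, 25, 14, c), (25, 25, 14, p), (25, 40, 14, c), (25, 40, 14, p), (4, 23, 32, n), (4, 4, 32, n), (4, 8, 32, n)}
π_{A, F} gives {(22, 16), (23, 16), (23, 32), (25, 14), (4, 32), (40, 14), (8, 32)} (4 duplicate(s) eliminated).

{(22, 16), (23, 16), (23, 32), (25, 14), (4, 32), (40, 14), (8, 32)}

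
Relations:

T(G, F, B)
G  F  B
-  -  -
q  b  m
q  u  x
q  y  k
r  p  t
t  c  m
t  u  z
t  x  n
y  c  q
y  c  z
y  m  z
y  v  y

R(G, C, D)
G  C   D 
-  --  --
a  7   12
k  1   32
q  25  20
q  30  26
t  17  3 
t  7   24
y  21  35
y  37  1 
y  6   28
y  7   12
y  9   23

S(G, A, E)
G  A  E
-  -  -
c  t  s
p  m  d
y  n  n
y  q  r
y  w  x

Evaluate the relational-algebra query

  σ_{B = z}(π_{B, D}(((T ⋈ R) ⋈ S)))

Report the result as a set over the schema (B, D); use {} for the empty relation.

Joining T and R on G yields {(q, b, m, 25, 20), (q, b, m, 30, 26), (q, u, x, 25, 20), (q, u, x, 30, 26), (q, y, k, 25, 20), (q, y, k, 30, 26), (t, c, m, 17, 3), (t, c, m, 7, 24), (t, u, z, 17, 3), (t, u, z, 7, 24), (t, x, n, 17, 3), (t, x, n, 7, 24), (y, c, q, 21, 35), (y, c, q, 37, 1), (y, c, q, 6, 28), (y, c, q, 7, 12), (y, c, q, 9, 23), (y, c, z, 21, 35), (y, c, z, 37, 1), (y, c, z, 6, 28), (y, c, z, 7, 12), (y, c, z, 9, 23), (y, m, z, 21, 35), (y, m, z, 37, 1), (y, m, z, 6, 28), (y, m, z, 7, 12), (y, m, z, 9, 23), (y, v, y, 21, 35), (y, v, y, 37, 1), (y, v, y, 6, 28), (y, v, y, 7, 12), (y, v, y, 9, 23)}.
Joining (T ⋈ R) and S on G yields {(y, c, q, 21, 35, n, n), (y, c, q, 21, 35, q, r), (y, c, q, 21, 35, w, x), (y, c, q, 37, 1, n, n), (y, c, q, 37, 1, q, r), (y, c, q, 37, 1, w, x), (y, c, q, 6, 28, n, n), (y, c, q, 6, 28, q, r), (y, c, q, 6, 28, w, x), (y, c, q, 7, 12, n, n), (y, c, q, 7, 12, q, r), (y, c, q, 7, 12, w, x), (y, c, q, 9, 23, n, n), (y, c, q, 9, 23, q, r), (y, c, q, 9, 23, w, x), (y, c, z, 21, 35, n, n), (y, c, z, 21, 35, q, r), (y, c, z, 21, 35, w, x), (y, c, z, 37, 1, n, n), (y, c, z, 37, 1, q, r), (y, c, z, 37, 1, w, x), (y, c, z, 6, 28, n, n), (y, c, z, 6, 28, q, r), (y, c, z, 6, 28, w, x), (y, c, z, 7, 12, n, n), (y, c, z, 7, 12, q, r), (y, c, z, 7, 12, w, x), (y, c, z, 9, 23, n, n), (y, c, z, 9, 23, q, r), (y, c, z, 9, 23, w, x), (y, m, z, 21, 35, n, n), (y, m, z, 21, 35, q, r), (y, m, z, 21, 35, w, x), (y, m, z, 37, 1, n, n), (y, m, z, 37, 1, q, r), (y, m, z, 37, 1, w, x), (y, m, z, 6, 28, n, n), (y, m, z, 6, 28, q, r), (y, m, z, 6, 28, w, x), (y, m, z, 7, 12, n, n), (y, m, z, 7, 12, q, r), (y, m, z, 7, 12, w, x), (y, m, z, 9, 23, n, n), (y, m, z, 9, 23, q, r), (y, m, z, 9, 23, w, x), (y, v, y, 21, 35, n, n), (y, v, y, 21, 35, q, r), (y, v, y, 21, 35, w, x), (y, v, y, 37, 1, n, n), (y, v, y, 37, 1, q, r), (y, v, y, 37, 1, w, x), (y, v, y, 6, 28, n, n), (y, v, y, 6, 28, q, r), (y, v, y, 6, 28, w, x), (y, v, y, 7, 12, n, n), (y, v, y, 7, 12, q, r), (y, v, y, 7, 12, w, x), (y, v, y, 9, 23, n, n), (y, v, y, 9, 23, q, r), (y, v, y, 9, 23, w, x)}.
π_{B, D} gives {(q, 1), (q, 12), (q, 23), (q, 28), (q, 35), (y, 1), (y, 12), (y, 23), (y, 28), (y, 35), (z, 1), (z, 12), (z, 23), (z, 28), (z, 35)} (45 duplicate(s) eliminated).
σ[B = z]: keep tuples satisfying B = z → {(z, 1), (z, 12), (z, 23), (z, 28), (z, 35)}

{(z, 1), (z, 12), (z, 23), (z, 28), (z, 35)}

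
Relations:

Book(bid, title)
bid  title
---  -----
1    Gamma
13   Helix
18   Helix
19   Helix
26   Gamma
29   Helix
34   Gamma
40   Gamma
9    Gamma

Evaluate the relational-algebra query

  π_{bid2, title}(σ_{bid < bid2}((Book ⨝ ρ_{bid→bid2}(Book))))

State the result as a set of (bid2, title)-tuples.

{(18, Helix), (19, Helix), (26, Gamma), (29, Helix), (34, Gamma), (40, Gamma), (9, Gamma)}

ρ[bid→bid2]: schema becomes (bid2, title); tuples unchanged.
Natural join on title: {(1, Gamma, 1), (1, Gamma, 26), (1, Gamma, 34), (1, Gamma, 40), (1, Gamma, 9), (13, Helix, 13), (13, Helix, 18), (13, Helix, 19), (13, Helix, 29), (18, Helix, 13), (18, Helix, 18), (18, Helix, 19), (18, Helix, 29), (19, Helix, 13), (19, Helix, 18), (19, Helix, 19), (19, Helix, 29), (26, Gamma, 1), (26, Gamma, 26), (26, Gamma, 34), (26, Gamma, 40), (26, Gamma, 9), (29, Helix, 13), (29, Helix, 18), (29, Helix, 19), (29, Helix, 29), (34, Gamma, 1), (34, Gamma, 26), (34, Gamma, 34), (34, Gamma, 40), (34, Gamma, 9), (40, Gamma, 1), (40, Gamma, 26), (40, Gamma, 34), (40, Gamma, 40), (40, Gamma, 9), (9, Gamma, 1), (9, Gamma, 26), (9, Gamma, 34), (9, Gamma, 40), (9, Gamma, 9)}
Apply σ_{bid < bid2}; surviving tuples: {(1, Gamma, 26), (1, Gamma, 34), (1, Gamma, 40), (1, Gamma, 9), (13, Helix, 18), (13, Helix, 19), (13, Helix, 29), (18, Helix, 19), (18, Helix, 29), (19, Helix, 29), (26, Gamma, 34), (26, Gamma, 40), (34, Gamma, 40), (9, Gamma, 26), (9, Gamma, 34), (9, Gamma, 40)}
π_{bid2, title} gives {(18, Helix), (19, Helix), (26, Gamma), (29, Helix), (34, Gamma), (40, Gamma), (9, Gamma)} (9 duplicate(s) eliminated).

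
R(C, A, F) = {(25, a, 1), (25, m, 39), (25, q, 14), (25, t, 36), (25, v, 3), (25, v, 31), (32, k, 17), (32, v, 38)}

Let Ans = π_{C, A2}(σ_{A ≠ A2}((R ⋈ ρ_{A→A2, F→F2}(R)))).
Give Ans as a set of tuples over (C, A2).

ρ[A→A2, F→F2]: schema becomes (C, A2, F2); tuples unchanged.
R ⋈ ρ_{A→A2, F→F2}(R) (natural join on C): {(25, a, 1, a, 1), (25, a, 1, m, 39), (25, a, 1, q, 14), (25, a, 1, t, 36), (25, a, 1, v, 3), (25, a, 1, v, 31), (25, m, 39, a, 1), (25, m, 39, m, 39), (25, m, 39, q, 14), (25, m, 39, t, 36), (25, m, 39, v, 3), (25, m, 39, v, 31), (25, q, 14, a, 1), (25, q, 14, m, 39), (25, q, 14, q, 14), (25, q, 14, t, 36), (25, q, 14, v, 3), (25, q, 14, v, 31), (25, t, 36, a, 1), (25, t, 36, m, 39), (25, t, 36, q, 14), (25, t, 36, t, 36), (25, t, 36, v, 3), (25, t, 36, v, 31), (25, v, 3, a, 1), (25, v, 3, m, 39), (25, v, 3, q, 14), (25, v, 3, t, 36), (25, v, 3, v, 3), (25, v, 3, v, 31), (25, v, 31, a, 1), (25, v, 31, m, 39), (25, v, 31, q, 14), (25, v, 31, t, 36), (25, v, 31, v, 3), (25, v, 31, v, 31), (32, k, 17, k, 17), (32, k, 17, v, 38), (32, v, 38, k, 17), (32, v, 38, v, 38)}
Apply σ_{A ≠ A2}; surviving tuples: {(25, a, 1, m, 39), (25, a, 1, q, 14), (25, a, 1, t, 36), (25, a, 1, v, 3), (25, a, 1, v, 31), (25, m, 39, a, 1), (25, m, 39, q, 14), (25, m, 39, t, 36), (25, m, 39, v, 3), (25, m, 39, v, 31), (25, q, 14, a, 1), (25, q, 14, m, 39), (25, q, 14, t, 36), (25, q, 14, v, 3), (25, q, 14, v, 31), (25, t, 36, a, 1), (25, t, 36, m, 39), (25, t, 36, q, 14), (25, t, 36, v, 3), (25, t, 36, v, 31), (25, v, 3, a, 1), (25, v, 3, m, 39), (25, v, 3, q, 14), (25, v, 3, t, 36), (25, v, 31, a, 1), (25, v, 31, m, 39), (25, v, 31, q, 14), (25, v, 31, t, 36), (32, k, 17, v, 38), (32, v, 38, k, 17)}
π_{C, A2} gives {(25, a), (25, m), (25, q), (25, t), (25, v), (32, k), (32, v)} (23 duplicate(s) eliminated).

{(25, a), (25, m), (25, q), (25, t), (25, v), (32, k), (32, v)}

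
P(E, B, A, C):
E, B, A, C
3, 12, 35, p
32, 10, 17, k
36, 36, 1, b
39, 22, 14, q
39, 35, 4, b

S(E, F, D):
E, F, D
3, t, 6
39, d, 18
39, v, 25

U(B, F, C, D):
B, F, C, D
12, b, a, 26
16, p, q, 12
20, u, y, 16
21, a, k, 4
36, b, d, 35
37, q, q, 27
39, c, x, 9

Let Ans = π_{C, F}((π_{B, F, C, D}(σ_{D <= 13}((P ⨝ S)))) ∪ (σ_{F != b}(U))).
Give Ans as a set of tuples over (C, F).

Natural join on E: {(3, 12, 35, p, t, 6), (39, 22, 14, q, d, 18), (39, 22, 14, q, v, 25), (39, 35, 4, b, d, 18), (39, 35, 4, b, v, 25)}
σ[D <= 13]: keep tuples satisfying D <= 13 → {(3, 12, 35, p, t, 6)}
Projecting to B, F, C, D: {(12, t, p, 6)}
σ[F != b]: keep tuples satisfying F != b → {(16, p, q, 12), (20, u, y, 16), (21, a, k, 4), (37, q, q, 27), (39, c, x, 9)}
Taking the union: {(12, t, p, 6), (16, p, q, 12), (20, u, y, 16), (21, a, k, 4), (37, q, q, 27), (39, c, x, 9)}
Projecting to C, F: {(k, a), (p, t), (q, p), (q, q), (x, c), (y, u)}

{(k, a), (p, t), (q, p), (q, q), (x, c), (y, u)}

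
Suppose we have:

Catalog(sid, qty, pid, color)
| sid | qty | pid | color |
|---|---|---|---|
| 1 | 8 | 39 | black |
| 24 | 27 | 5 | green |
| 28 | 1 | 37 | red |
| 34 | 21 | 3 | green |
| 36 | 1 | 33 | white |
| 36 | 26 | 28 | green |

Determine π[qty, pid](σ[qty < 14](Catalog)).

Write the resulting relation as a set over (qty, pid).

{(1, 33), (1, 37), (8, 39)}

Filtering on qty < 14 leaves {(1, 8, 39, black), (28, 1, 37, red), (36, 1, 33, white)}.
π_{qty, pid} gives {(1, 33), (1, 37), (8, 39)}.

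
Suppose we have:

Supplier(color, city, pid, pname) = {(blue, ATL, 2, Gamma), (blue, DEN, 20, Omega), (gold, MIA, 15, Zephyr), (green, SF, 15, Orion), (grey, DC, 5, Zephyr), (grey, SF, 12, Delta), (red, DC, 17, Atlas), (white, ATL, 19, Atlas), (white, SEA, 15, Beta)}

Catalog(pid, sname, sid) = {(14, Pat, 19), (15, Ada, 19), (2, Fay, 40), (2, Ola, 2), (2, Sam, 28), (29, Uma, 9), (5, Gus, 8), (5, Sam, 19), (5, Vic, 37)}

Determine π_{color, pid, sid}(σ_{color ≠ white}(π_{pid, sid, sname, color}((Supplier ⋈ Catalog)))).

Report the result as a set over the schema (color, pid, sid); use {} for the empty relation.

{(blue, 2, 2), (blue, 2, 28), (blue, 2, 40), (gold, 15, 19), (green, 15, 19), (grey, 5, 19), (grey, 5, 37), (grey, 5, 8)}

Joining Supplier and Catalog on pid yields {(blue, ATL, 2, Gamma, Fay, 40), (blue, ATL, 2, Gamma, Ola, 2), (blue, ATL, 2, Gamma, Sam, 28), (gold, MIA, 15, Zephyr, Ada, 19), (green, SF, 15, Orion, Ada, 19), (grey, DC, 5, Zephyr, Gus, 8), (grey, DC, 5, Zephyr, Sam, 19), (grey, DC, 5, Zephyr, Vic, 37), (white, SEA, 15, Beta, Ada, 19)}.
Keep only column(s) pid, sid, sname, color: {(15, 19, Ada, gold), (15, 19, Ada, green), (15, 19, Ada, white), (2, 2, Ola, blue), (2, 28, Sam, blue), (2, 40, Fay, blue), (5, 19, Sam, grey), (5, 37, Vic, grey), (5, 8, Gus, grey)}
Apply σ_{color ≠ white}; surviving tuples: {(15, 19, Ada, gold), (15, 19, Ada, green), (2, 2, Ola, blue), (2, 28, Sam, blue), (2, 40, Fay, blue), (5, 19, Sam, grey), (5, 37, Vic, grey), (5, 8, Gus, grey)}
Keep only column(s) color, pid, sid: {(blue, 2, 2), (blue, 2, 28), (blue, 2, 40), (gold, 15, 19), (green, 15, 19), (grey, 5, 19), (grey, 5, 37), (grey, 5, 8)}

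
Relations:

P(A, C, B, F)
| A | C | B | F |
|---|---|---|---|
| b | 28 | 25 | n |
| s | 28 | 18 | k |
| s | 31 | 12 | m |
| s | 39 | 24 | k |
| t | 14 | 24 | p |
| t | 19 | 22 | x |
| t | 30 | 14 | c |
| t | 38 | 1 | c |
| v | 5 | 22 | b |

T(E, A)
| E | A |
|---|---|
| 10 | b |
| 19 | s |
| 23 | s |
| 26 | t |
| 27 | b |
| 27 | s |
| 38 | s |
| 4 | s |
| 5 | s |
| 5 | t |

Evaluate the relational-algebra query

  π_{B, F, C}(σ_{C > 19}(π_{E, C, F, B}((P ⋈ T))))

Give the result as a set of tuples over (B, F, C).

Joining P and T on A yields {(b, 28, 25, n, 10), (b, 28, 25, n, 27), (s, 28, 18, k, 19), (s, 28, 18, k, 23), (s, 28, 18, k, 27), (s, 28, 18, k, 38), (s, 28, 18, k, 4), (s, 28, 18, k, 5), (s, 31, 12, m, 19), (s, 31, 12, m, 23), (s, 31, 12, m, 27), (s, 31, 12, m, 38), (s, 31, 12, m, 4), (s, 31, 12, m, 5), (s, 39, 24, k, 19), (s, 39, 24, k, 23), (s, 39, 24, k, 27), (s, 39, 24, k, 38), (s, 39, 24, k, 4), (s, 39, 24, k, 5), (t, 14, 24, p, 26), (t, 14, 24, p, 5), (t, 19, 22, x, 26), (t, 19, 22, x, 5), (t, 30, 14, c, 26), (t, 30, 14, c, 5), (t, 38, 1, c, 26), (t, 38, 1, c, 5)}.
π_{E, C, F, B} gives {(10, 28, n, 25), (19, 28, k, 18), (19, 31, m, 12), (19, 39, k, 24), (23, 28, k, 18), (23, 31, m, 12), (23, 39, k, 24), (26, 14, p, 24), (26, 19, x, 22), (26, 30, c, 14), (26, 38, c, 1), (27, 28, k, 18), (27, 28, n, 25), (27, 31, m, 12), (27, 39, k, 24), (38, 28, k, 18), (38, 31, m, 12), (38, 39, k, 24), (4, 28, k, 18), (4, 31, m, 12), (4, 39, k, 24), (5, 14, p, 24), (5, 19, x, 22), (5, 28, k, 18), (5, 30, c, 14), (5, 31, m, 12), (5, 38, c, 1), (5, 39, k, 24)}.
Apply σ_{C > 19}; surviving tuples: {(10, 28, n, 25), (19, 28, k, 18), (19, 31, m, 12), (19, 39, k, 24), (23, 28, k, 18), (23, 31, m, 12), (23, 39, k, 24), (26, 30, c, 14), (26, 38, c, 1), (27, 28, k, 18), (27, 28, n, 25), (27, 31, m, 12), (27, 39, k, 24), (38, 28, k, 18), (38, 31, m, 12), (38, 39, k, 24), (4, 28, k, 18), (4, 31, m, 12), (4, 39, k, 24), (5, 28, k, 18), (5, 30, c, 14), (5, 31, m, 12), (5, 38, c, 1), (5, 39, k, 24)}
π_{B, F, C} gives {(1, c, 38), (12, m, 31), (14, c, 30), (18, k, 28), (24, k, 39), (25, n, 28)} (18 duplicate(s) eliminated).

{(1, c, 38), (12, m, 31), (14, c, 30), (18, k, 28), (24, k, 39), (25, n, 28)}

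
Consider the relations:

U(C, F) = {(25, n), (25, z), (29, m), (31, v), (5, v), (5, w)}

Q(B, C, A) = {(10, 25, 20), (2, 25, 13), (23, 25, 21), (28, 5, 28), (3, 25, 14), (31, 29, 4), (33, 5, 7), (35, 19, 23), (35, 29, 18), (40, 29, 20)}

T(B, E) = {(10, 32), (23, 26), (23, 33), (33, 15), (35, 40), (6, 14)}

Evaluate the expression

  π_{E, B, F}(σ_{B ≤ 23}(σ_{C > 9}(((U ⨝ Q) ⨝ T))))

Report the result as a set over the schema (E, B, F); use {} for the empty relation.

{(26, 23, n), (26, 23, z), (32, 10, n), (32, 10, z), (33, 23, n), (33, 23, z)}

Natural join on C: {(25, n, 10, 20), (25, n, 2, 13), (25, n, 23, 21), (25, n, 3, 14), (25, z, 10, 20), (25, z, 2, 13), (25, z, 23, 21), (25, z, 3, 14), (29, m, 31, 4), (29, m, 35, 18), (29, m, 40, 20), (5, v, 28, 28), (5, v, 33, 7), (5, w, 28, 28), (5, w, 33, 7)}
Natural join on B: {(25, n, 10, 20, 32), (25, n, 23, 21, 26), (25, n, 23, 21, 33), (25, z, 10, 20, 32), (25, z, 23, 21, 26), (25, z, 23, 21, 33), (29, m, 35, 18, 40), (5, v, 33, 7, 15), (5, w, 33, 7, 15)}
Selection C > 9: {(25, n, 10, 20, 32), (25, n, 23, 21, 26), (25, n, 23, 21, 33), (25, z, 10, 20, 32), (25, z, 23, 21, 26), (25, z, 23, 21, 33), (29, m, 35, 18, 40)}
Selection B ≤ 23: {(25, n, 10, 20, 32), (25, n, 23, 21, 26), (25, n, 23, 21, 33), (25, z, 10, 20, 32), (25, z, 23, 21, 26), (25, z, 23, 21, 33)}
Keep only column(s) E, B, F: {(26, 23, n), (26, 23, z), (32, 10, n), (32, 10, z), (33, 23, n), (33, 23, z)}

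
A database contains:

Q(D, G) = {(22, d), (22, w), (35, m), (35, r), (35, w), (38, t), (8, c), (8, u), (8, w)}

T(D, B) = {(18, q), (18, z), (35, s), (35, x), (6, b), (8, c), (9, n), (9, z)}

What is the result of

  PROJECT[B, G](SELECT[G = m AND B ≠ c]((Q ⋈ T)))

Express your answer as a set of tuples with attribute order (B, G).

{(s, m), (x, m)}

Joining Q and T on D yields {(35, m, s), (35, m, x), (35, r, s), (35, r, x), (35, w, s), (35, w, x), (8, c, c), (8, u, c), (8, w, c)}.
σ[G = m AND B ≠ c]: keep tuples satisfying G = m AND B ≠ c → {(35, m, s), (35, m, x)}
π[B, G]: project onto (B, G) → {(s, m), (x, m)}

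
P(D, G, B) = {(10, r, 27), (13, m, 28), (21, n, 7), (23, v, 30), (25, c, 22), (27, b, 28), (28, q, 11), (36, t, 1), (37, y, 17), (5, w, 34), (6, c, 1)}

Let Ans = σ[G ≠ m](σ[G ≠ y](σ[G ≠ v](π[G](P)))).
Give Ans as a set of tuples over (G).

π[G]: project onto (G) (1 duplicate(s) eliminated) → {b, c, m, n, q, r, t, v, w, y}
σ[G ≠ v]: keep tuples satisfying G ≠ v → {b, c, m, n, q, r, t, w, y}
σ[G ≠ y]: keep tuples satisfying G ≠ y → {b, c, m, n, q, r, t, w}
σ[G ≠ m]: keep tuples satisfying G ≠ m → {b, c, n, q, r, t, w}

{b, c, n, q, r, t, w}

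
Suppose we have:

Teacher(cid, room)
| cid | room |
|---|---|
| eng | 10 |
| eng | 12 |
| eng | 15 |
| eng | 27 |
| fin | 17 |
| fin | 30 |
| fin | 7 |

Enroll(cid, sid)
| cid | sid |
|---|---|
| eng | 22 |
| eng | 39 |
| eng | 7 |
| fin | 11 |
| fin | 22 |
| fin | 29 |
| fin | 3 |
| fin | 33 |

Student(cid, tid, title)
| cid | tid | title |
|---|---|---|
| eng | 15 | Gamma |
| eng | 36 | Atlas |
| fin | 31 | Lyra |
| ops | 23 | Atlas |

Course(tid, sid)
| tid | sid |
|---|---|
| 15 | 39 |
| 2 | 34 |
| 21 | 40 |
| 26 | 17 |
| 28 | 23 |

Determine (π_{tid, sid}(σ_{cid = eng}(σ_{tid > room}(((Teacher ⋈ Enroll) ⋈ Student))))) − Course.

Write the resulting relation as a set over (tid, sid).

Teacher ⋈ Enroll (natural join on cid): {(eng, 10, 22), (eng, 10, 39), (eng, 10, 7), (eng, 12, 22), (eng, 12, 39), (eng, 12, 7), (eng, 15, 22), (eng, 15, 39), (eng, 15, 7), (eng, 27, 22), (eng, 27, 39), (eng, 27, 7), (fin, 17, 11), (fin, 17, 22), (fin, 17, 29), (fin, 17, 3), (fin, 17, 33), (fin, 30, 11), (fin, 30, 22), (fin, 30, 29), (fin, 30, 3), (fin, 30, 33), (fin, 7, 11), (fin, 7, 22), (fin, 7, 29), (fin, 7, 3), (fin, 7, 33)}
(Teacher ⋈ Enroll) ⋈ Student (natural join on cid): {(eng, 10, 22, 15, Gamma), (eng, 10, 22, 36, Atlas), (eng, 10, 39, 15, Gamma), (eng, 10, 39, 36, Atlas), (eng, 10, 7, 15, Gamma), (eng, 10, 7, 36, Atlas), (eng, 12, 22, 15, Gamma), (eng, 12, 22, 36, Atlas), (eng, 12, 39, 15, Gamma), (eng, 12, 39, 36, Atlas), (eng, 12, 7, 15, Gamma), (eng, 12, 7, 36, Atlas), (eng, 15, 22, 15, Gamma), (eng, 15, 22, 36, Atlas), (eng, 15, 39, 15, Gamma), (eng, 15, 39, 36, Atlas), (eng, 15, 7, 15, Gamma), (eng, 15, 7, 36, Atlas), (eng, 27, 22, 15, Gamma), (eng, 27, 22, 36, Atlas), (eng, 27, 39, 15, Gamma), (eng, 27, 39, 36, Atlas), (eng, 27, 7, 15, Gamma), (eng, 27, 7, 36, Atlas), (fin, 17, 11, 31, Lyra), (fin, 17, 22, 31, Lyra), (fin, 17, 29, 31, Lyra), (fin, 17, 3, 31, Lyra), (fin, 17, 33, 31, Lyra), (fin, 30, 11, 31, Lyra), (fin, 30, 22, 31, Lyra), (fin, 30, 29, 31, Lyra), (fin, 30, 3, 31, Lyra), (fin, 30, 33, 31, Lyra), (fin, 7, 11, 31, Lyra), (fin, 7, 22, 31, Lyra), (fin, 7, 29, 31, Lyra), (fin, 7, 3, 31, Lyra), (fin, 7, 33, 31, Lyra)}
Apply σ_{tid > room}; surviving tuples: {(eng, 10, 22, 15, Gamma), (eng, 10, 22, 36, Atlas), (eng, 10, 39, 15, Gamma), (eng, 10, 39, 36, Atlas), (eng, 10, 7, 15, Gamma), (eng, 10, 7, 36, Atlas), (eng, 12, 22, 15, Gamma), (eng, 12, 22, 36, Atlas), (eng, 12, 39, 15, Gamma), (eng, 12, 39, 36, Atlas), (eng, 12, 7, 15, Gamma), (eng, 12, 7, 36, Atlas), (eng, 15, 22, 36, Atlas), (eng, 15, 39, 36, Atlas), (eng, 15, 7, 36, Atlas), (eng, 27, 22, 36, Atlas), (eng, 27, 39, 36, Atlas), (eng, 27, 7, 36, Atlas), (fin, 17, 11, 31, Lyra), (fin, 17, 22, 31, Lyra), (fin, 17, 29, 31, Lyra), (fin, 17, 3, 31, Lyra), (fin, 17, 33, 31, Lyra), (fin, 30, 11, 31, Lyra), (fin, 30, 22, 31, Lyra), (fin, 30, 29, 31, Lyra), (fin, 30, 3, 31, Lyra), (fin, 30, 33, 31, Lyra), (fin, 7, 11, 31, Lyra), (fin, 7, 22, 31, Lyra), (fin, 7, 29, 31, Lyra), (fin, 7, 3, 31, Lyra), (fin, 7, 33, 31, Lyra)}
Apply σ_{cid = eng}; surviving tuples: {(eng, 10, 22, 15, Gamma), (eng, 10, 22, 36, Atlas), (eng, 10, 39, 15, Gamma), (eng, 10, 39, 36, Atlas), (eng, 10, 7, 15, Gamma), (eng, 10, 7, 36, Atlas), (eng, 12, 22, 15, Gamma), (eng, 12, 22, 36, Atlas), (eng, 12, 39, 15, Gamma), (eng, 12, 39, 36, Atlas), (eng, 12, 7, 15, Gamma), (eng, 12, 7, 36, Atlas), (eng, 15, 22, 36, Atlas), (eng, 15, 39, 36, Atlas), (eng, 15, 7, 36, Atlas), (eng, 27, 22, 36, Atlas), (eng, 27, 39, 36, Atlas), (eng, 27, 7, 36, Atlas)}
Keep only column(s) tid, sid (12 duplicate(s) eliminated): {(15, 22), (15, 39), (15, 7), (36, 22), (36, 39), (36, 7)}
Taking the difference: {(15, 22), (15, 7), (36, 22), (36, 39), (36, 7)}

{(15, 22), (15, 7), (36, 22), (36, 39), (36, 7)}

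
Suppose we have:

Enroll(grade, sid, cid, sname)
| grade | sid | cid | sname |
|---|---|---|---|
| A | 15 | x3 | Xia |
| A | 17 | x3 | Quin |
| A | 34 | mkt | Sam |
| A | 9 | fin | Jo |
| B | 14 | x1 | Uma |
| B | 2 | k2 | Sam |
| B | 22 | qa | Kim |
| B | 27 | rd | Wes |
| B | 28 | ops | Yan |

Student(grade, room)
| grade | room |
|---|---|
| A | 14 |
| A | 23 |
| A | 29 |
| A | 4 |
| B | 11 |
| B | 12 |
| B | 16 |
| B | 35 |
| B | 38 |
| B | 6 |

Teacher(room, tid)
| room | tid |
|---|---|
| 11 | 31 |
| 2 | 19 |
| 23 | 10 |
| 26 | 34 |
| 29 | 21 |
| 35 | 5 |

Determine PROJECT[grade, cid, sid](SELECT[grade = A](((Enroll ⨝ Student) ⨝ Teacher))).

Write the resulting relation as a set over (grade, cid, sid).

{(A, fin, 9), (A, mkt, 34), (A, x3, 15), (A, x3, 17)}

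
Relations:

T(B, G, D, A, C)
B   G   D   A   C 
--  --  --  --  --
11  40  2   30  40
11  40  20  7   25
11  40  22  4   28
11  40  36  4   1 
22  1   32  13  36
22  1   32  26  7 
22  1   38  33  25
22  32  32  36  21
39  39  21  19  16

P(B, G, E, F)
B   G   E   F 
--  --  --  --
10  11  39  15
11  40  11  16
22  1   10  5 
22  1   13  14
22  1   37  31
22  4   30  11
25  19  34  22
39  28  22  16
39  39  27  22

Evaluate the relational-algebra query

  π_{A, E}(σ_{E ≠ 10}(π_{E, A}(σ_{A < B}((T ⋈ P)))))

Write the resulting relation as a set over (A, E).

Joining T and P on B, G yields {(11, 40, 2, 30, 40, 11, 16), (11, 40, 20, 7, 25, 11, 16), (11, 40, 22, 4, 28, 11, 16), (11, 40, 36, 4, 1, 11, 16), (22, 1, 32, 13, 36, 10, 5), (22, 1, 32, 13, 36, 13, 14), (22, 1, 32, 13, 36, 37, 31), (22, 1, 32, 26, 7, 10, 5), (22, 1, 32, 26, 7, 13, 14), (22, 1, 32, 26, 7, 37, 31), (22, 1, 38, 33, 25, 10, 5), (22, 1, 38, 33, 25, 13, 14), (22, 1, 38, 33, 25, 37, 31), (39, 39, 21, 19, 16, 27, 22)}.
Apply σ_{A < B}; surviving tuples: {(11, 40, 20, 7, 25, 11, 16), (11, 40, 22, 4, 28, 11, 16), (11, 40, 36, 4, 1, 11, 16), (22, 1, 32, 13, 36, 10, 5), (22, 1, 32, 13, 36, 13, 14), (22, 1, 32, 13, 36, 37, 31), (39, 39, 21, 19, 16, 27, 22)}
π_{E, A} gives {(10, 13), (11, 4), (11, 7), (13, 13), (27, 19), (37, 13)} (1 duplicate(s) eliminated).
Apply σ_{E ≠ 10}; surviving tuples: {(11, 4), (11, 7), (13, 13), (27, 19), (37, 13)}
π_{A, E} gives {(13, 13), (13, 37), (19, 27), (4, 11), (7, 11)}.

{(13, 13), (13, 37), (19, 27), (4, 11), (7, 11)}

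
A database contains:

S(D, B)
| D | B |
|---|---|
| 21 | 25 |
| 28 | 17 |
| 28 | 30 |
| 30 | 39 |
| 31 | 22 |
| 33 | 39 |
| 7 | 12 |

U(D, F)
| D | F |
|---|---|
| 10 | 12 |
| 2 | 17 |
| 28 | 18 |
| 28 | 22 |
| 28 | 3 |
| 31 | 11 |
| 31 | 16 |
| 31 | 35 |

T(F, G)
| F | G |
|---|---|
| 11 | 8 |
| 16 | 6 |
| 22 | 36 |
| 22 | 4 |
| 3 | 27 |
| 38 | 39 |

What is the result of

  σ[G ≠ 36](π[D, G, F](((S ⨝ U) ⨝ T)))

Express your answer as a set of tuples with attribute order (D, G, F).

Natural join on D: {(28, 17, 18), (28, 17, 22), (28, 17, 3), (28, 30, 18), (28, 30, 22), (28, 30, 3), (31, 22, 11), (31, 22, 16), (31, 22, 35)}
Natural join on F: {(28, 17, 22, 36), (28, 17, 22, 4), (28, 17, 3, 27), (28, 30, 22, 36), (28, 30, 22, 4), (28, 30, 3, 27), (31, 22, 11, 8), (31, 22, 16, 6)}
π_{D, G, F} gives {(28, 27, 3), (28, 36, 22), (28, 4, 22), (31, 6, 16), (31, 8, 11)} (3 duplicate(s) eliminated).
Apply σ_{G ≠ 36}; surviving tuples: {(28, 27, 3), (28, 4, 22), (31, 6, 16), (31, 8, 11)}

{(28, 27, 3), (28, 4, 22), (31, 6, 16), (31, 8, 11)}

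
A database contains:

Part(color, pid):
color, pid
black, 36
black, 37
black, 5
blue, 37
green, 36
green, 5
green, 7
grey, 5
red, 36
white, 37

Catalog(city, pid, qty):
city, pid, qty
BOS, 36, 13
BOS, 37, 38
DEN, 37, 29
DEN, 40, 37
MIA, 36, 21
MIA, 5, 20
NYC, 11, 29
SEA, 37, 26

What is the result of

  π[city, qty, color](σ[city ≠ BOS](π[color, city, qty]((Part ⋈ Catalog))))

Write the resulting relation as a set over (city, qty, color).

Part ⋈ Catalog (natural join on pid): {(black, 36, BOS, 13), (black, 36, MIA, 21), (black, 37, BOS, 38), (black, 37, DEN, 29), (black, 37, SEA, 26), (black, 5, MIA, 20), (blue, 37, BOS, 38), (blue, 37, DEN, 29), (blue, 37, SEA, 26), (green, 36, BOS, 13), (green, 36, MIA, 21), (green, 5, MIA, 20), (grey, 5, MIA, 20), (red, 36, BOS, 13), (red, 36, MIA, 21), (white, 37, BOS, 38), (white, 37, DEN, 29), (white, 37, SEA, 26)}
π_{color, city, qty} gives {(black, BOS, 13), (black, BOS, 38), (black, DEN, 29), (black, MIA, 20), (black, MIA, 21), (black, SEA, 26), (blue, BOS, 38), (blue, DEN, 29), (blue, SEA, 26), (green, BOS, 13), (green, MIA, 20), (green, MIA, 21), (grey, MIA, 20), (red, BOS, 13), (red, MIA, 21), (white, BOS, 38), (white, DEN, 29), (white, SEA, 26)}.
Selection city ≠ BOS: {(black, DEN, 29), (black, MIA, 20), (black, MIA, 21), (black, SEA, 26), (blue, DEN, 29), (blue, SEA, 26), (green, MIA, 20), (green, MIA, 21), (grey, MIA, 20), (red, MIA, 21), (white, DEN, 29), (white, SEA, 26)}
π_{city, qty, color} gives {(DEN, 29, black), (DEN, 29, blue), (DEN, 29, white), (MIA, 20, black), (MIA, 20, green), (MIA, 20, grey), (MIA, 21, black), (MIA, 21, green), (MIA, 21, red), (SEA, 26, black), (SEA, 26, blue), (SEA, 26, white)}.

{(DEN, 29, black), (DEN, 29, blue), (DEN, 29, white), (MIA, 20, black), (MIA, 20, green), (MIA, 20, grey), (MIA, 21, black), (MIA, 21, green), (MIA, 21, red), (SEA, 26, black), (SEA, 26, blue), (SEA, 26, white)}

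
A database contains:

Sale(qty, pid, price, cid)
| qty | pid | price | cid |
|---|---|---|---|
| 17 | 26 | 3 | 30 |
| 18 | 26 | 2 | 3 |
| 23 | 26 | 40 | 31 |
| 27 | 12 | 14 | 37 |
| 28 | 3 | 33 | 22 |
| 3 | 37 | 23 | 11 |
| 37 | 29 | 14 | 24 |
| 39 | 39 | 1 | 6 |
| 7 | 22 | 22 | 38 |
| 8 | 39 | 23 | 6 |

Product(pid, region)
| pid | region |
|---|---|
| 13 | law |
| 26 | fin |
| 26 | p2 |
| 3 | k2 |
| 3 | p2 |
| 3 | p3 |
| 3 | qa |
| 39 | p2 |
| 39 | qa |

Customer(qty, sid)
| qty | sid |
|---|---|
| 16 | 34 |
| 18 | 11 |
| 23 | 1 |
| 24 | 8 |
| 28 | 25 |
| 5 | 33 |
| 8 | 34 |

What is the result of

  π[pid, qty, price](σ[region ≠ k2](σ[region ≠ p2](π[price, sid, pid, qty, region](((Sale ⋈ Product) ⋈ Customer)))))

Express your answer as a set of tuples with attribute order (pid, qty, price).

{(26, 18, 2), (26, 23, 40), (3, 28, 33), (39, 8, 23)}

Joining Sale and Product on pid yields {(17, 26, 3, 30, fin), (17, 26, 3, 30, p2), (18, 26, 2, 3, fin), (18, 26, 2, 3, p2), (23, 26, 40, 31, fin), (23, 26, 40, 31, p2), (28, 3, 33, 22, k2), (28, 3, 33, 22, p2), (28, 3, 33, 22, p3), (28, 3, 33, 22, qa), (39, 39, 1, 6, p2), (39, 39, 1, 6, qa), (8, 39, 23, 6, p2), (8, 39, 23, 6, qa)}.
Joining (Sale ⋈ Product) and Customer on qty yields {(18, 26, 2, 3, fin, 11), (18, 26, 2, 3, p2, 11), (23, 26, 40, 31, fin, 1), (23, 26, 40, 31, p2, 1), (28, 3, 33, 22, k2, 25), (28, 3, 33, 22, p2, 25), (28, 3, 33, 22, p3, 25), (28, 3, 33, 22, qa, 25), (8, 39, 23, 6, p2, 34), (8, 39, 23, 6, qa, 34)}.
Keep only column(s) price, sid, pid, qty, region: {(2, 11, 26, 18, fin), (2, 11, 26, 18, p2), (23, 34, 39, 8, p2), (23, 34, 39, 8, qa), (33, 25, 3, 28, k2), (33, 25, 3, 28, p2), (33, 25, 3, 28, p3), (33, 25, 3, 28, qa), (40, 1, 26, 23, fin), (40, 1, 26, 23, p2)}
σ[region ≠ p2]: keep tuples satisfying region ≠ p2 → {(2, 11, 26, 18, fin), (23, 34, 39, 8, qa), (33, 25, 3, 28, k2), (33, 25, 3, 28, p3), (33, 25, 3, 28, qa), (40, 1, 26, 23, fin)}
σ[region ≠ k2]: keep tuples satisfying region ≠ k2 → {(2, 11, 26, 18, fin), (23, 34, 39, 8, qa), (33, 25, 3, 28, p3), (33, 25, 3, 28, qa), (40, 1, 26, 23, fin)}
Keep only column(s) pid, qty, price (1 duplicate(s) eliminated): {(26, 18, 2), (26, 23, 40), (3, 28, 33), (39, 8, 23)}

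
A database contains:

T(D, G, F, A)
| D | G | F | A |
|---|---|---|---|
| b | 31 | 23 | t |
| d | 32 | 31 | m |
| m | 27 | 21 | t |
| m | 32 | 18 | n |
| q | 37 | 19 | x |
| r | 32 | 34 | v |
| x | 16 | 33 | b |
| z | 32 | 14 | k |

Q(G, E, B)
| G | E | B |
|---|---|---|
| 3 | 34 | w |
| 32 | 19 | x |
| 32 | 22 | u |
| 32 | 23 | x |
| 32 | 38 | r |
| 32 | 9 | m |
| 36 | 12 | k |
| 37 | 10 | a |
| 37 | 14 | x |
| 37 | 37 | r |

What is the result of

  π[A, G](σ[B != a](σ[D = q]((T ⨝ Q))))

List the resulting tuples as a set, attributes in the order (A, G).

{(x, 37)}

Joining T and Q on G yields {(d, 32, 31, m, 19, x), (d, 32, 31, m, 22, u), (d, 32, 31, m, 23, x), (d, 32, 31, m, 38, r), (d, 32, 31, m, 9, m), (m, 32, 18, n, 19, x), (m, 32, 18, n, 22, u), (m, 32, 18, n, 23, x), (m, 32, 18, n, 38, r), (m, 32, 18, n, 9, m), (q, 37, 19, x, 10, a), (q, 37, 19, x, 14, x), (q, 37, 19, x, 37, r), (r, 32, 34, v, 19, x), (r, 32, 34, v, 22, u), (r, 32, 34, v, 23, x), (r, 32, 34, v, 38, r), (r, 32, 34, v, 9, m), (z, 32, 14, k, 19, x), (z, 32, 14, k, 22, u), (z, 32, 14, k, 23, x), (z, 32, 14, k, 38, r), (z, 32, 14, k, 9, m)}.
Selection D = q: {(q, 37, 19, x, 10, a), (q, 37, 19, x, 14, x), (q, 37, 19, x, 37, r)}
Selection B != a: {(q, 37, 19, x, 14, x), (q, 37, 19, x, 37, r)}
π_{A, G} gives {(x, 37)} (1 duplicate(s) eliminated).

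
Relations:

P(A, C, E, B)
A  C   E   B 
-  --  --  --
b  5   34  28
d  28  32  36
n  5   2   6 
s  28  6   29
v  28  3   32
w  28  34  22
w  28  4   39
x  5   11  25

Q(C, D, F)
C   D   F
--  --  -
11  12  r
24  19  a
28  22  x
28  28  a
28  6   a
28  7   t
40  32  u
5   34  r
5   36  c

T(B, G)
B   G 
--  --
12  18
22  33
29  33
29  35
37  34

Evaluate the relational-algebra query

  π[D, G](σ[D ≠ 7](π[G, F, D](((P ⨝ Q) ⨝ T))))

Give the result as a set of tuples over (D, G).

{(22, 33), (22, 35), (28, 33), (28, 35), (6, 33), (6, 35)}

Joining P and Q on C yields {(b, 5, 34, 28, 34, r), (b, 5, 34, 28, 36, c), (d, 28, 32, 36, 22, x), (d, 28, 32, 36, 28, a), (d, 28, 32, 36, 6, a), (d, 28, 32, 36, 7, t), (n, 5, 2, 6, 34, r), (n, 5, 2, 6, 36, c), (s, 28, 6, 29, 22, x), (s, 28, 6, 29, 28, a), (s, 28, 6, 29, 6, a), (s, 28, 6, 29, 7, t), (v, 28, 3, 32, 22, x), (v, 28, 3, 32, 28, a), (v, 28, 3, 32, 6, a), (v, 28, 3, 32, 7, t), (w, 28, 34, 22, 22, x), (w, 28, 34, 22, 28, a), (w, 28, 34, 22, 6, a), (w, 28, 34, 22, 7, t), (w, 28, 4, 39, 22, x), (w, 28, 4, 39, 28, a), (w, 28, 4, 39, 6, a), (w, 28, 4, 39, 7, t), (x, 5, 11, 25, 34, r), (x, 5, 11, 25, 36, c)}.
Joining (P ⨝ Q) and T on B yields {(s, 28, 6, 29, 22, x, 33), (s, 28, 6, 29, 22, x, 35), (s, 28, 6, 29, 28, a, 33), (s, 28, 6, 29, 28, a, 35), (s, 28, 6, 29, 6, a, 33), (s, 28, 6, 29, 6, a, 35), (s, 28, 6, 29, 7, t, 33), (s, 28, 6, 29, 7, t, 35), (w, 28, 34, 22, 22, x, 33), (w, 28, 34, 22, 28, a, 33), (w, 28, 34, 22, 6, a, 33), (w, 28, 34, 22, 7, t, 33)}.
π_{G, F, D} gives {(33, a, 28), (33, a, 6), (33, t, 7), (33, x, 22), (35, a, 28), (35, a, 6), (35, t, 7), (35, x, 22)} (4 duplicate(s) eliminated).
Selection D ≠ 7: {(33, a, 28), (33, a, 6), (33, x, 22), (35, a, 28), (35, a, 6), (35, x, 22)}
π_{D, G} gives {(22, 33), (22, 35), (28, 33), (28, 35), (6, 33), (6, 35)}.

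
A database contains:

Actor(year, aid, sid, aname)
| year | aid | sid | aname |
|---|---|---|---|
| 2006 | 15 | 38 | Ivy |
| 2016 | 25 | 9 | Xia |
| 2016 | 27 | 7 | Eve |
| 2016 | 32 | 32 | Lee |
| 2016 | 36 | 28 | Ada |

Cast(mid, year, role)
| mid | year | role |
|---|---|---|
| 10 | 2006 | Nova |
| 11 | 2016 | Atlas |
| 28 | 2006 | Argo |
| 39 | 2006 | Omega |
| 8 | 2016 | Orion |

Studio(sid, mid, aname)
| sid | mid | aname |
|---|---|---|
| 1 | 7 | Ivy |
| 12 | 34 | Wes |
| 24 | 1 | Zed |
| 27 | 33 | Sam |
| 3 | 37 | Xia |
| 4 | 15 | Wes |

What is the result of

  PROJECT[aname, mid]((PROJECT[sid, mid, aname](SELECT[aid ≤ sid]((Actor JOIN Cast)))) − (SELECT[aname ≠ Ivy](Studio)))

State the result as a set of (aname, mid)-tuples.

Joining Actor and Cast on year yields {(2006, 15, 38, Ivy, 10, Nova), (2006, 15, 38, Ivy, 28, Argo), (2006, 15, 38, Ivy, 39, Omega), (2016, 25, 9, Xia, 11, Atlas), (2016, 25, 9, Xia, 8, Orion), (2016, 27, 7, Eve, 11, Atlas), (2016, 27, 7, Eve, 8, Orion), (2016, 32, 32, Lee, 11, Atlas), (2016, 32, 32, Lee, 8, Orion), (2016, 36, 28, Ada, 11, Atlas), (2016, 36, 28, Ada, 8, Orion)}.
Filtering on aid ≤ sid leaves {(2006, 15, 38, Ivy, 10, Nova), (2006, 15, 38, Ivy, 28, Argo), (2006, 15, 38, Ivy, 39, Omega), (2016, 32, 32, Lee, 11, Atlas), (2016, 32, 32, Lee, 8, Orion)}.
π[sid, mid, aname]: project onto (sid, mid, aname) → {(32, 11, Lee), (32, 8, Lee), (38, 10, Ivy), (38, 28, Ivy), (38, 39, Ivy)}
Filtering on aname ≠ Ivy leaves {(12, 34, Wes), (24, 1, Zed), (27, 33, Sam), (3, 37, Xia), (4, 15, Wes)}.
Taking the difference: {(32, 11, Lee), (32, 8, Lee), (38, 10, Ivy), (38, 28, Ivy), (38, 39, Ivy)}
π[aname, mid]: project onto (aname, mid) → {(Ivy, 10), (Ivy, 28), (Ivy, 39), (Lee, 11), (Lee, 8)}

{(Ivy, 10), (Ivy, 28), (Ivy, 39), (Lee, 11), (Lee, 8)}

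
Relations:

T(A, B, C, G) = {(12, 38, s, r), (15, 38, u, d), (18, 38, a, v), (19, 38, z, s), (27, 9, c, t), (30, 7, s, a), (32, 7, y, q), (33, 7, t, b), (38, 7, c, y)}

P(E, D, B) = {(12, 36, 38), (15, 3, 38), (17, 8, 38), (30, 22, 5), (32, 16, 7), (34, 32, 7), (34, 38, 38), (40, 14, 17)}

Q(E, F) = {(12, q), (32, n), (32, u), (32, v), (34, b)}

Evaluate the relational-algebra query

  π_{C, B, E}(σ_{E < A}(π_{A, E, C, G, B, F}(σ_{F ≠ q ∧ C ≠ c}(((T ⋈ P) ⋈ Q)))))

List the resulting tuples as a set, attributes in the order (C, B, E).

{(t, 7, 32)}

T ⋈ P (natural join on B): {(12, 38, s, r, 12, 36), (12, 38, s, r, 15, 3), (12, 38, s, r, 17, 8), (12, 38, s, r, 34, 38), (15, 38, u, d, 12, 36), (15, 38, u, d, 15, 3), (15, 38, u, d, 17, 8), (15, 38, u, d, 34, 38), (18, 38, a, v, 12, 36), (18, 38, a, v, 15, 3), (18, 38, a, v, 17, 8), (18, 38, a, v, 34, 38), (19, 38, z, s, 12, 36), (19, 38, z, s, 15, 3), (19, 38, z, s, 17, 8), (19, 38, z, s, 34, 38), (30, 7, s, a, 32, 16), (30, 7, s, a, 34, 32), (32, 7, y, q, 32, 16), (32, 7, y, q, 34, 32), (33, 7, t, b, 32, 16), (33, 7, t, b, 34, 32), (38, 7, c, y, 32, 16), (38, 7, c, y, 34, 32)}
(T ⋈ P) ⋈ Q (natural join on E): {(12, 38, s, r, 12, 36, q), (12, 38, s, r, 34, 38, b), (15, 38, u, d, 12, 36, q), (15, 38, u, d, 34, 38, b), (18, 38, a, v, 12, 36, q), (18, 38, a, v, 34, 38, b), (19, 38, z, s, 12, 36, q), (19, 38, z, s, 34, 38, b), (30, 7, s, a, 32, 16, n), (30, 7, s, a, 32, 16, u), (30, 7, s, a, 32, 16, v), (30, 7, s, a, 34, 32, b), (32, 7, y, q, 32, 16, n), (32, 7, y, q, 32, 16, u), (32, 7, y, q, 32, 16, v), (32, 7, y, q, 34, 32, b), (33, 7, t, b, 32, 16, n), (33, 7, t, b, 32, 16, u), (33, 7, t, b, 32, 16, v), (33, 7, t, b, 34, 32, b), (38, 7, c, y, 32, 16, n), (38, 7, c, y, 32, 16, u), (38, 7, c, y, 32, 16, v), (38, 7, c, y, 34, 32, b)}
Selection F ≠ q ∧ C ≠ c: {(12, 38, s, r, 34, 38, b), (15, 38, u, d, 34, 38, b), (18, 38, a, v, 34, 38, b), (19, 38, z, s, 34, 38, b), (30, 7, s, a, 32, 16, n), (30, 7, s, a, 32, 16, u), (30, 7, s, a, 32, 16, v), (30, 7, s, a, 34, 32, b), (32, 7, y, q, 32, 16, n), (32, 7, y, q, 32, 16, u), (32, 7, y, q, 32, 16, v), (32, 7, y, q, 34, 32, b), (33, 7, t, b, 32, 16, n), (33, 7, t, b, 32, 16, u), (33, 7, t, b, 32, 16, v), (33, 7, t, b, 34, 32, b)}
Keep only column(s) A, E, C, G, B, F: {(12, 34, s, r, 38, b), (15, 34, u, d, 38, b), (18, 34, a, v, 38, b), (19, 34, z, s, 38, b), (30, 32, s, a, 7, n), (30, 32, s, a, 7, u), (30, 32, s, a, 7, v), (30, 34, s, a, 7, b), (32, 32, y, q, 7, n), (32, 32, y, q, 7, u), (32, 32, y, q, 7, v), (32, 34, y, q, 7, b), (33, 32, t, b, 7, n), (33, 32, t, b, 7, u), (33, 32, t, b, 7, v), (33, 34, t, b, 7, b)}
Selection E < A: {(33, 32, t, b, 7, n), (33, 32, t, b, 7, u), (33, 32, t, b, 7, v)}
Keep only column(s) C, B, E (2 duplicate(s) eliminated): {(t, 7, 32)}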